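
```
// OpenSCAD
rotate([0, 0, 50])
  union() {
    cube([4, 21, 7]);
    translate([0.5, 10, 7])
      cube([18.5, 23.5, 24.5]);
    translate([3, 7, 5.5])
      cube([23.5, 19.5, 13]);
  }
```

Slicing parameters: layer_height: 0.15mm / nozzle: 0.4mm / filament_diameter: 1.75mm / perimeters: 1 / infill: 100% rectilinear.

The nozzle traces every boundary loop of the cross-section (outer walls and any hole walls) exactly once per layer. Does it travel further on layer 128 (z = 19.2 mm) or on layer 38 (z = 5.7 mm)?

layer 38 (z = 5.7 mm)

Layer 128 (z = 19.2): the cube is absent (z outside [0, 7]); the cube at (0.5, 10) (footprint 18.5×23.5) is included at this height (perimeter 84.00 mm); the cube at (3, 7) is absent (z outside [5.5, 18.5]); Taking the union: only the 18.5×23.5 cube at (0.5, 10) is present, so the union is just that shape — boundary = 84.00 mm; (whole slice rotated 50° about Z — lengths, areas and connectivity unchanged). So its perimeter = 84.00 mm. Layer 38 (z = 5.7): the cube (footprint 4×21) is included at this height (perimeter 50.00 mm); the cube at (0.5, 10) is absent (z outside [7, 31.5]); the cube at (3, 7) is present — its section is the full 23.5×19.5 rectangle (perimeter 86.00 mm); Merging all regions: the regions partially overlap (shared area 14.00 mm²), so the edge portions inside another operand are dropped and the merged outline is re-measured after clipping — boundary = 106.00 mm; (whole slice rotated 50° about Z — lengths, areas and connectivity unchanged). So its perimeter = 106.00 mm. Layer 38 is larger (106.00 vs 84.00 mm).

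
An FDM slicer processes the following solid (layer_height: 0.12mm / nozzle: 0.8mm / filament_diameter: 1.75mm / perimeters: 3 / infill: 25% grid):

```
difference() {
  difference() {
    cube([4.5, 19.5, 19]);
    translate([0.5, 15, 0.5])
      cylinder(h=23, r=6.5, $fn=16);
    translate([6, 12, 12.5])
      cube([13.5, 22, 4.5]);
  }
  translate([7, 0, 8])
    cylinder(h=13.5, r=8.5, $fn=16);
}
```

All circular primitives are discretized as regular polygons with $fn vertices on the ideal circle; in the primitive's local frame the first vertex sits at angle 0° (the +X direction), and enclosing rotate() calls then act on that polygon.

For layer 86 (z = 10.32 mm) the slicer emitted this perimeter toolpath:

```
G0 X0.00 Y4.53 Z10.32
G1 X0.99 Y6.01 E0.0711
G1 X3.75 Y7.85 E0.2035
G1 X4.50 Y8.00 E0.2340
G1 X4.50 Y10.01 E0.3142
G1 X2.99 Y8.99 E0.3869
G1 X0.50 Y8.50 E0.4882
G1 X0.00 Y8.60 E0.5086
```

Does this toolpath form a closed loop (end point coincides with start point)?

no

Start point (G0): (0.00, 4.53). End point (last G1): the path does not return to the start — open.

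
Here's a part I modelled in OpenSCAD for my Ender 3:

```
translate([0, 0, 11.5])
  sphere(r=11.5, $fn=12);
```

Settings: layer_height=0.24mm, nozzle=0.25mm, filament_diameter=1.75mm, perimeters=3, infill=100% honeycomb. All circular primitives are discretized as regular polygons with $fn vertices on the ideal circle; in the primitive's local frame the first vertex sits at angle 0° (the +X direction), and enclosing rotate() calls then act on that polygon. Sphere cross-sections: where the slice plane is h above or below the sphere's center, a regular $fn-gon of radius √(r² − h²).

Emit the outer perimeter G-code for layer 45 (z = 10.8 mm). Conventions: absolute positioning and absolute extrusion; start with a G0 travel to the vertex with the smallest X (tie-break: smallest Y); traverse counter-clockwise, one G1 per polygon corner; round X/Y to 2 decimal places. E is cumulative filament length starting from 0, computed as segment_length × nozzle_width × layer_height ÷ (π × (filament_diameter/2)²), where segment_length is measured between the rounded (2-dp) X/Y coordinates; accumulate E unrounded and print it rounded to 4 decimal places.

At z = 10.8 mm: the r=11.5 sphere contributes a regular 12-gon of circumradius √(11.5²−0.7²) = 11.479. The outline is a single polygon with 12 vertices. Extrusion per mm of travel: 0.25 × 0.24 / (π × 0.875²) = 0.024945. Accumulating E over each segment gives final E = 1.7787.

G0 X-11.48 Y0.00 Z10.80
G1 X-9.94 Y-5.74 E0.1482
G1 X-5.74 Y-9.94 E0.2964
G1 X0.00 Y-11.48 E0.4447
G1 X5.74 Y-9.94 E0.5929
G1 X9.94 Y-5.74 E0.7411
G1 X11.48 Y0.00 E0.8893
G1 X9.94 Y5.74 E1.0376
G1 X5.74 Y9.94 E1.1857
G1 X0.00 Y11.48 E1.3340
G1 X-5.74 Y9.94 E1.4822
G1 X-9.94 Y5.74 E1.6304
G1 X-11.48 Y0.00 E1.7787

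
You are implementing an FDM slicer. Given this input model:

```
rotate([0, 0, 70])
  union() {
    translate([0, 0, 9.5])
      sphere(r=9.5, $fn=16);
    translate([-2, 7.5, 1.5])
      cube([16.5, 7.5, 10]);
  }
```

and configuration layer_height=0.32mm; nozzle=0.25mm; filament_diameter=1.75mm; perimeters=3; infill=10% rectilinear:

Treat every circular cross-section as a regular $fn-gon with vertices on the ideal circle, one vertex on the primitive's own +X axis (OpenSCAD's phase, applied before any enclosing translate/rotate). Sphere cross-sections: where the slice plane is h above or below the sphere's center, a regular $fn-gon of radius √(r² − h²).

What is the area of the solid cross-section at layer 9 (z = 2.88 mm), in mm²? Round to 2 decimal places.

At z = 2.88 mm: the sphere: section is a regular 16-gon, circumradius = √(r²−h²) = √(9.5²−6.62²) = 6.814 (area = (16/2)·6.814²·sin(360°/16) = 142.13 mm²); the cube at (-2, 7.5) (footprint 16.5×7.5) is included at this height (area 123.75 mm²); Merging all regions: the 2 present regions are separate (no shared area or edge), so areas and boundary lengths simply add and each stays a separate island — area = 265.88 mm²; (rotated 70° about Z; rotation is an isometry so areas/perimeters/island counts are preserved). Overall, the cross-section has 2 separate islands. Net area = 265.88 mm².

265.88 mm²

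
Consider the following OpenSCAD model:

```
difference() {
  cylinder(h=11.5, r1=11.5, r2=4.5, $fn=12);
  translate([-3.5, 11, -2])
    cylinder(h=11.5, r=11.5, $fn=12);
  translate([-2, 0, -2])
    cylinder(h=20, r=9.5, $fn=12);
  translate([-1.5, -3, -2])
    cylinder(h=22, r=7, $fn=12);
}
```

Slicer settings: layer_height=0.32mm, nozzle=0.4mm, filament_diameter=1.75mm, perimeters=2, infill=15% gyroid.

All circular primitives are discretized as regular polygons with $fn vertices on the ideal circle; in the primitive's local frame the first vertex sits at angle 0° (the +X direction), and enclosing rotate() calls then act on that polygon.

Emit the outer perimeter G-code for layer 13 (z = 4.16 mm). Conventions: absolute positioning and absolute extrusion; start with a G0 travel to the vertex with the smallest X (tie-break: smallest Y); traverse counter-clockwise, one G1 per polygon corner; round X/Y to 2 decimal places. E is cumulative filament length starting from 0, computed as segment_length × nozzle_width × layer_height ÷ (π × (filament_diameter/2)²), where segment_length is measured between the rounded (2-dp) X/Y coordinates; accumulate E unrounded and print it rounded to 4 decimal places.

At z = 4.16 mm: the cone contributes a regular 12-gon of circumradius 8.968 (interpolated between r1=11.5 and r2=4.5 at t=0.362); the r=11.5 cylinder at (-3.5, 11) contributes a regular 12-gon of circumradius 11.5; the r=9.5 cylinder at (-2, 0) gives a regular 12-gon of circumradius 9.5 (constant along its height); the cylinder at (-1.5, -3): section is a regular 12-gon, circumradius r=7; After the difference (first − rest): starting from the cone, the r=11.5 cylinder at (-3.5, 11) partially overlaps it — only the 95.31 mm² overlap (of its 396.75 mm²) is removed, clipping the outline; the r=9.5 cylinder at (-2, 0) partially overlaps it — only the 127.30 mm² overlap (of its 270.75 mm²) is removed, clipping the outline; the r=7 cylinder at (-1.5, -3) partially overlaps it — only the 0.16 mm² overlap (of its 147.00 mm²) is removed, clipping the outline — 1 connected region. The outline is a single polygon with 13 vertices. Extrusion per mm of travel: 0.4 × 0.32 / (π × 0.875²) = 0.053216. Accumulating E over each segment gives final E = 1.7633.

G0 X2.86 Y-8.20 Z4.16
G1 X4.48 Y-7.77 E0.0892
G1 X7.77 Y-4.48 E0.3368
G1 X8.97 Y0.00 E0.5836
G1 X7.77 Y4.48 E0.8304
G1 X6.57 Y5.68 E0.9207
G1 X6.46 Y5.25 E0.9444
G1 X6.09 Y4.88 E0.9722
G1 X6.23 Y4.75 E0.9824
G1 X7.50 Y0.00 E1.2440
G1 X6.23 Y-4.75 E1.5057
G1 X4.59 Y-6.38 E1.6287
G1 X4.56 Y-6.50 E1.6353
G1 X2.86 Y-8.20 E1.7633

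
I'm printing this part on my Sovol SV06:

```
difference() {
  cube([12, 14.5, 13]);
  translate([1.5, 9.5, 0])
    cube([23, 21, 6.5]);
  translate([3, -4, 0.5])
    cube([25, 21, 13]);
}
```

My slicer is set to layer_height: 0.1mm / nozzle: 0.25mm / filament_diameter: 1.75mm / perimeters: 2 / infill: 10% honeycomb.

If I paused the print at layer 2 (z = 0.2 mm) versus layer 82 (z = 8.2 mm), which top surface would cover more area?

Layer 2 (z = 0.2): the cube is present — its section is the full 12×14.5 rectangle (area 174.00 mm²); the cube at (1.5, 9.5) (footprint 23×21) is included at this height (area 483.00 mm²); the cube at (3, -4) is not intersected at this z (z outside [0.5, 13.5]); Taking the first minus the rest: starting from the 12×14.5 cube (174.00 mm²), the 23×21 cube at (1.5, 9.5) partially overlaps it — only the 52.50 mm² overlap (of its 483.00 mm²) is removed, clipping the outline — area = 121.50 mm². So its area = 121.50 mm². Layer 82 (z = 8.2): the cube is present — its section is the full 12×14.5 rectangle (area 174.00 mm²); the cube at (1.5, 9.5) is not intersected at this z (z outside [0, 6.5]); the cube at (3, -4) is present — its section is the full 25×21 rectangle (area 525.00 mm²); Subtracting the remaining from the first: starting from the 12×14.5 cube (174.00 mm²), the 25×21 cube at (3, -4) partially overlaps it — only the 130.50 mm² overlap (of its 525.00 mm²) is removed, clipping the outline — area = 43.50 mm². So its area = 43.50 mm². Layer 2 is larger (121.50 vs 43.50 mm²).

layer 2 (z = 0.2 mm)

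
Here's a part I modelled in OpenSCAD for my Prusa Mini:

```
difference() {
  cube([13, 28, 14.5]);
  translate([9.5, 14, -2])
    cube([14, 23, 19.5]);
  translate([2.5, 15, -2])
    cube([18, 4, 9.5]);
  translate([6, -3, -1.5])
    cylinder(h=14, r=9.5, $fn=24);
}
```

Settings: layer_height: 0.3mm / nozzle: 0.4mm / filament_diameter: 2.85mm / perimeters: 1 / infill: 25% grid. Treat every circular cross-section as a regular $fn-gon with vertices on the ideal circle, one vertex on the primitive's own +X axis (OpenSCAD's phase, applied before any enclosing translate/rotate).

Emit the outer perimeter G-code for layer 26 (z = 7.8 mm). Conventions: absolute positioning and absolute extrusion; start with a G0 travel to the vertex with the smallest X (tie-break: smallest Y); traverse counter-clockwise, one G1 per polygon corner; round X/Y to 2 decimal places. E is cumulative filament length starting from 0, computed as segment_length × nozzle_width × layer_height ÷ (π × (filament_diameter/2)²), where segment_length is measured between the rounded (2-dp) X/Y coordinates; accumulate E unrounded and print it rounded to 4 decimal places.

G0 X0.00 Y4.27 Z7.80
G1 X1.25 Y5.23 E0.0296
G1 X3.54 Y6.18 E0.0763
G1 X6.00 Y6.50 E0.1229
G1 X8.46 Y6.18 E0.1696
G1 X10.75 Y5.23 E0.2162
G1 X12.72 Y3.72 E0.2629
G1 X13.00 Y3.35 E0.2717
G1 X13.00 Y14.00 E0.4720
G1 X9.50 Y14.00 E0.5378
G1 X9.50 Y28.00 E0.8012
G1 X0.00 Y28.00 E0.9799
G1 X0.00 Y4.27 E1.4263

At z = 7.8 mm: the cube (footprint 13×28) is included at this height; the 14×23 cube at (9.5, 14) contributes its full rectangle; the cube at (2.5, 15) is not intersected at this z (z outside [-2, 7.5]); the r=9.5 cylinder at (6, -3) contributes a regular 24-gon of circumradius 9.5; Subtracting the remaining from the first: starting from the 13×28 cube, the 14×23 cube at (9.5, 14) partially overlaps it — only the 49.00 mm² overlap (of its 322.00 mm²) is removed, clipping the outline; the r=9.5 cylinder at (6, -3) partially overlaps it — only the 73.03 mm² overlap (of its 280.30 mm²) is removed, clipping the outline — 1 connected region. The outline is a single polygon with 12 vertices. Extrusion per mm of travel: 0.4 × 0.3 / (π × 1.425²) = 0.018811. Accumulating E over each segment gives final E = 1.4263.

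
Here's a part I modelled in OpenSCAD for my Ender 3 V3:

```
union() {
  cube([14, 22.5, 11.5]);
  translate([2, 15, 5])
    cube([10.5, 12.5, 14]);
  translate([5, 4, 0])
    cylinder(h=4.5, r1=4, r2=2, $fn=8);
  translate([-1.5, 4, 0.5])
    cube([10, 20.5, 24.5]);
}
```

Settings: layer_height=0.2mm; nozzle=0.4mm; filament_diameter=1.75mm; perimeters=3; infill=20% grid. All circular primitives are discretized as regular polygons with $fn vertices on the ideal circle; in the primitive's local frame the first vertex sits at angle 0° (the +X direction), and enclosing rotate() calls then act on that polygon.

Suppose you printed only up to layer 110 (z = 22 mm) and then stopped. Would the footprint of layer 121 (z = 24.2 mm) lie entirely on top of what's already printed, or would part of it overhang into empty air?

entirely on top

Compare the two slices. At z = 22: the cube is not intersected at this z (z outside [0, 11.5]); the cube at (2, 15) does not reach this height (z outside [5, 19]); the cone at (5, 4) is not intersected at this z (z outside [0, 4.5]); the cube at (-1.5, 4) (footprint 10×20.5) is included at this height (area 205.00 mm²); Taking the union: only the 10×20.5 cube at (-1.5, 4) is present, so the union is just that shape — area = 205.00 mm². At z = 24.2: the cube is not intersected at this z (z outside [0, 11.5]); the cube at (2, 15) is absent (z outside [5, 19]); the cone at (5, 4) is absent (z outside [0, 4.5]); the cube at (-1.5, 4) (footprint 10×20.5) is included at this height (area 205.00 mm²); Taking the union: only the 10×20.5 cube at (-1.5, 4) is present, so the union is just that shape — area = 205.00 mm². Checking containment: the cross-section at z = 24.2 is a subset of the cross-section at z = 22.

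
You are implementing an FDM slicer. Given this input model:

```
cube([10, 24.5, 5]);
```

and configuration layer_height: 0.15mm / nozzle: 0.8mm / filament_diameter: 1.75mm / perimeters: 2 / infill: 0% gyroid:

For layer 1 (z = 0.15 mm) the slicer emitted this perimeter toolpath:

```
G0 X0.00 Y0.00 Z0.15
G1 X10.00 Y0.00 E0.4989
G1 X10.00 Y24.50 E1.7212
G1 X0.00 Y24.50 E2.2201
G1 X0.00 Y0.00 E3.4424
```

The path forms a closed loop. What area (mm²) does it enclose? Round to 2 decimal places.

Apply the shoelace formula to the sequence of (X, Y) vertices; enclosed area = 245.00 mm².

245.00 mm²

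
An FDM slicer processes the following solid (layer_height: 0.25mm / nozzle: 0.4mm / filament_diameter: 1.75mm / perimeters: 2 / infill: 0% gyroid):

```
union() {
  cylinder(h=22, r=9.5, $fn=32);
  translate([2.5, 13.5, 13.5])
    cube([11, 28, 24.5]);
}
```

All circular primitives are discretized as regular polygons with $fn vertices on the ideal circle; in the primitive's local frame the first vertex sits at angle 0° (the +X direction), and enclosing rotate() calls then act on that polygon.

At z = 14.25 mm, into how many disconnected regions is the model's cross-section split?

2

At z = 14.25 mm: the r=9.5 cylinder gives a regular 32-gon of circumradius 9.5 (constant along its height); the cube at (2.5, 13.5) is present — its section is the full 11×28 rectangle; Merging all regions: the 2 present regions are separate (no shared area or edge), so areas and boundary lengths simply add and each stays a separate island — 2 connected regions. The result has 2 disconnected regions.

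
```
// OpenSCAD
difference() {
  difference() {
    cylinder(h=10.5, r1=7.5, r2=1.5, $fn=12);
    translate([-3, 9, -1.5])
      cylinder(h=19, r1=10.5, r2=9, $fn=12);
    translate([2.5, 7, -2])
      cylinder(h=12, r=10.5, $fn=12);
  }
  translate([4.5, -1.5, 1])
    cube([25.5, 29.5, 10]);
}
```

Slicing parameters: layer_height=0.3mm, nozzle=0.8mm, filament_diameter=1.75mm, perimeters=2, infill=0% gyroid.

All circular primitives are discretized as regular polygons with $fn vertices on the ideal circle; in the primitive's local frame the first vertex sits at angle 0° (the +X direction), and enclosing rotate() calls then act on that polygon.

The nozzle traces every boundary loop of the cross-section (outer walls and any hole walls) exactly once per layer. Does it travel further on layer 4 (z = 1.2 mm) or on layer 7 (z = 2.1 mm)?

layer 4 (z = 1.2 mm)

Layer 4 (z = 1.2): the cone: at t=0.114 of its height the radius interpolates to r₁+(r₂−r₁)t = 6.814, giving a regular 12-gon of that circumradius (perimeter = 2·12·6.814·sin(180°/12) = 42.33 mm); the cone at (-3, 9) contributes a regular 12-gon of circumradius 10.287 (interpolated between r1=10.5 and r2=9 at t=0.142) (perimeter = 2·12·10.287·sin(180°/12) = 63.90 mm); the r=10.5 cylinder at (2.5, 7) gives a regular 12-gon of circumradius 10.5 (constant along its height) (perimeter = 2·12·10.500·sin(180°/12) = 65.22 mm); Subtracting the remaining from the first: starting from the cone, the cone at (-3, 9) partially overlaps it — only the 66.76 mm² overlap (of its 317.46 mm²) is removed, clipping the outline; the r=10.5 cylinder at (2.5, 7) partially overlaps it — only the 33.04 mm² overlap (of its 330.75 mm²) is removed, clipping the outline — boundary = 31.97 mm; the cube at (4.5, -1.5) (footprint 25.5×29.5) is included at this height (perimeter 110.00 mm); Subtracting the remaining from the first: starting from that combined region, the 25.5×29.5 cube at (4.5, -1.5) misses the remaining region (no effect) — boundary = 31.97 mm. So its perimeter = 31.97 mm. Layer 7 (z = 2.1): the cone contributes a regular 12-gon of circumradius 6.300 (interpolated between r1=7.5 and r2=1.5 at t=0.200) (perimeter = 2·12·6.300·sin(180°/12) = 39.13 mm); the cone at (-3, 9) (r1=10.5→r2=9) has section circumradius 10.216 here — a regular 12-gon (perimeter = 2·12·10.216·sin(180°/12) = 63.46 mm); the r=10.5 cylinder at (2.5, 7) contributes a regular 12-gon of circumradius 10.5 (perimeter = 2·12·10.500·sin(180°/12) = 65.22 mm); Taking the first minus the rest: starting from the cone, the cone at (-3, 9) partially overlaps it — only the 57.37 mm² overlap (of its 313.09 mm²) is removed, clipping the outline; the r=10.5 cylinder at (2.5, 7) partially overlaps it — only the 30.62 mm² overlap (of its 330.75 mm²) is removed, clipping the outline — boundary = 29.05 mm; the cube at (4.5, -1.5) (footprint 25.5×29.5) is included at this height (perimeter 110.00 mm); Taking the first minus the rest: starting from that combined region, the 25.5×29.5 cube at (4.5, -1.5) misses the remaining region (no effect) — boundary = 29.05 mm. So its perimeter = 29.05 mm. Layer 4 is larger (31.97 vs 29.05 mm).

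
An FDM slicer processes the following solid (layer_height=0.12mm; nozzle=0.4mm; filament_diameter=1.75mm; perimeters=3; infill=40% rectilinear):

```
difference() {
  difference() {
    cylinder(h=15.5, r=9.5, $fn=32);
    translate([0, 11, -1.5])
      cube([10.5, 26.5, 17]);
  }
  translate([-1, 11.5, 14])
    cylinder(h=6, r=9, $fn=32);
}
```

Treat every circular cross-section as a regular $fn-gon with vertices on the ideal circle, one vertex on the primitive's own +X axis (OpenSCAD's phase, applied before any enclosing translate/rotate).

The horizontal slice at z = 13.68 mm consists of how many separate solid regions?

1

At z = 13.68 mm: the r=9.5 cylinder contributes a regular 32-gon of circumradius 9.5; the 10.5×26.5 cube at (0, 11) contributes its full rectangle; Subtracting the remaining from the first: starting from the r=9.5 cylinder, the 10.5×26.5 cube at (0, 11) misses the remaining region (no effect) — 1 connected region; the cylinder at (-1, 11.5) is not intersected at this z (z outside [14, 20]); Taking the first minus the rest: none of the subtracted shapes is present at this height, so the result so far is unchanged — 1 connected region. The result has 1 disconnected region.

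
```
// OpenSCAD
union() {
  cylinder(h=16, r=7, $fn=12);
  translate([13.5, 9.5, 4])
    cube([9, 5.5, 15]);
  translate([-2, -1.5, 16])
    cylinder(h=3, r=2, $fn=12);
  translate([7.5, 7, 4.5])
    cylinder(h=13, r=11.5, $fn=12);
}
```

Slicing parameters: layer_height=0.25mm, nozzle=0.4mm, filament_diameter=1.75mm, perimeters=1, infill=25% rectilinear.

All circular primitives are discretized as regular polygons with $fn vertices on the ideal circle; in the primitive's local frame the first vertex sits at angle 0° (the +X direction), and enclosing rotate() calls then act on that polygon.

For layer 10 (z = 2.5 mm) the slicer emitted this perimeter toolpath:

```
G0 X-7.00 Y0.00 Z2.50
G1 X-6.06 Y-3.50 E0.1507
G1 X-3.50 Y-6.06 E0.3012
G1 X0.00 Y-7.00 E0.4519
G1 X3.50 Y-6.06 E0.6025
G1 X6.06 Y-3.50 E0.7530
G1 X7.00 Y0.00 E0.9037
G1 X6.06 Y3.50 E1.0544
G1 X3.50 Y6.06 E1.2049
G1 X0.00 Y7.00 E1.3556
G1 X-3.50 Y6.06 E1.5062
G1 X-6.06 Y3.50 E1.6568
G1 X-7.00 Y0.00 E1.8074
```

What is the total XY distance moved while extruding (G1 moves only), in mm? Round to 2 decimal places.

Sum the Euclidean lengths of each G1 segment: total = 43.47 mm.

43.47 mm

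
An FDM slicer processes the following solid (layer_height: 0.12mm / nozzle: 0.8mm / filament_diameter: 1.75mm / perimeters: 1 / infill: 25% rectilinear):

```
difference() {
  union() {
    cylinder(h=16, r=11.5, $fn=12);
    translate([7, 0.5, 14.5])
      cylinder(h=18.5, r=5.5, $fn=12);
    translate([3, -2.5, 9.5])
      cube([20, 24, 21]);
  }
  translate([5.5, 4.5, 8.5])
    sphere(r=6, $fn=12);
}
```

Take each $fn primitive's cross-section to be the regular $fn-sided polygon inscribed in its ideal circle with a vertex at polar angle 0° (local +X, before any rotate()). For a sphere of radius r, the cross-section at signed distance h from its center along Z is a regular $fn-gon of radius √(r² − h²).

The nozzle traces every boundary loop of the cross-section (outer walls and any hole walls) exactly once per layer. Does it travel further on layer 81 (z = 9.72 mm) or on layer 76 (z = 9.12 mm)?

layer 81 (z = 9.72 mm)

Layer 81 (z = 9.72): the r=11.5 cylinder gives a regular 12-gon of circumradius 11.5 (constant along its height) (perimeter = 2·12·11.500·sin(180°/12) = 71.43 mm); the cylinder at (7, 0.5) is absent (z outside [14.5, 33]); the cube at (3, -2.5) (footprint 20×24) is included at this height (perimeter 88.00 mm); Taking the union: the regions partially overlap (shared area 86.31 mm²), so the edge portions inside another operand are dropped and the merged outline is re-measured after clipping — boundary = 121.07 mm; the sphere at (5.5, 4.5): section is a regular 12-gon, circumradius = √(r²−h²) = √(6²−1.22²) = 5.875 (perimeter = 2·12·5.875·sin(180°/12) = 36.49 mm); Taking the first minus the rest: starting from the result so far, the r=6 sphere at (5.5, 4.5) lies wholly inside it (removes its full 103.53 mm² and its 36.49 mm outline becomes a hole wall) — boundary (outer + 1 inner loop) = 157.56 mm. So its perimeter = 157.56 mm. Layer 76 (z = 9.12): the r=11.5 cylinder gives a regular 12-gon of circumradius 11.5 (constant along its height) (perimeter = 2·12·11.500·sin(180°/12) = 71.43 mm); the cylinder at (7, 0.5) is absent (z outside [14.5, 33]); the cube at (3, -2.5) is absent (z outside [9.5, 30.5]); Merging all regions: only the r=11.5 cylinder is present, so the union is just that shape — boundary = 71.43 mm; the r=6 sphere at (5.5, 4.5) contributes a regular 12-gon of circumradius √(6²−0.62²) = 5.968 (perimeter = 2·12·5.968·sin(180°/12) = 37.07 mm); Subtracting the remaining from the first: starting from that combined region, the r=6 sphere at (5.5, 4.5) partially overlaps it — only the 94.37 mm² overlap (of its 106.85 mm²) is removed, clipping the outline — boundary = 85.49 mm. So its perimeter = 85.49 mm. Layer 81 is larger (157.56 vs 85.49 mm).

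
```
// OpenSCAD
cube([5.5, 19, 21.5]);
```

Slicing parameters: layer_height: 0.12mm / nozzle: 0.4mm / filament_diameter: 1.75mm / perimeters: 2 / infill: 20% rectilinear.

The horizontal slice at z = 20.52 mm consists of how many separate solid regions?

1

At z = 20.52 mm: the cube (footprint 5.5×19) is included at this height. The result has 1 disconnected region.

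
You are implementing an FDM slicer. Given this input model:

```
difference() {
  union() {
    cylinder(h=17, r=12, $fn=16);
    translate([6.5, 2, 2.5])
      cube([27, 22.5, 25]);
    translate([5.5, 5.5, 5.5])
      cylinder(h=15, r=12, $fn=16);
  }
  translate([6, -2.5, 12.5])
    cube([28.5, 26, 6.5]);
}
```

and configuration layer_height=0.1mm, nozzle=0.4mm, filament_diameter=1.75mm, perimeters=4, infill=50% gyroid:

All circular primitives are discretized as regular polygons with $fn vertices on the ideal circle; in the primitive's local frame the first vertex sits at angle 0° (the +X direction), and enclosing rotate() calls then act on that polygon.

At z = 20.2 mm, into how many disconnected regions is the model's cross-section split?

At z = 20.2 mm: the cylinder is absent (z outside [0, 17]); the cube at (6.5, 2) is present — its section is the full 27×22.5 rectangle; the r=12 cylinder at (5.5, 5.5) gives a regular 16-gon of circumradius 12 (constant along its height); Taking the union: the regions partially overlap (shared area 135.59 mm²), so overlapping operands fuse into one piece — 1 connected region; the cube at (6, -2.5) does not reach this height (z outside [12.5, 19]); Taking the first minus the rest: none of the subtracted shapes is present at this height, so the result so far is unchanged — 1 connected region. The result has 1 disconnected region.

1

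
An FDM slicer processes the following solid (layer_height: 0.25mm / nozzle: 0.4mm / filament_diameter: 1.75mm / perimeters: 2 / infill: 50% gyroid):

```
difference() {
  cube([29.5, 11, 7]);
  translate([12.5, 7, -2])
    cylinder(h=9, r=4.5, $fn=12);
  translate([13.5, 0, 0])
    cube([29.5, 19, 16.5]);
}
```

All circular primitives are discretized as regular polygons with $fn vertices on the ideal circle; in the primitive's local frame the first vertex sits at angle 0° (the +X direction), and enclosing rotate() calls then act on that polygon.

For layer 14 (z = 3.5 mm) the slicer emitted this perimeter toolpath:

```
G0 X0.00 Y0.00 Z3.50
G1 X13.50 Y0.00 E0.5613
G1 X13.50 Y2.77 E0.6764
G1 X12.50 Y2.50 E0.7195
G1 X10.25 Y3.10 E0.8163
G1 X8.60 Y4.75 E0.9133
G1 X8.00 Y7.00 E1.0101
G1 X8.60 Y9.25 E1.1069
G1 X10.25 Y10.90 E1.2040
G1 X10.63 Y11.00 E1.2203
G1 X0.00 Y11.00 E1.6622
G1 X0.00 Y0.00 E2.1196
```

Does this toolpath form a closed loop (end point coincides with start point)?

yes

Start point (G0): (0.00, 0.00). End point (last G1): the path returns to the start — closed.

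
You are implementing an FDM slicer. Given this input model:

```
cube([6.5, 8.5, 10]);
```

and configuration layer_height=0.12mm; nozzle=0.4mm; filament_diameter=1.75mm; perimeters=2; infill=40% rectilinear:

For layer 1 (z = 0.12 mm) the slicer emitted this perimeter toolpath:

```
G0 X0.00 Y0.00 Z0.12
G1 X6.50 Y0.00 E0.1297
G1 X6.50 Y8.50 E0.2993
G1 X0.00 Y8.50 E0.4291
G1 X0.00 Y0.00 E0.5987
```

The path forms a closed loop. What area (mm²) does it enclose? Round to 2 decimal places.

Apply the shoelace formula to the sequence of (X, Y) vertices; enclosed area = 55.25 mm².

55.25 mm²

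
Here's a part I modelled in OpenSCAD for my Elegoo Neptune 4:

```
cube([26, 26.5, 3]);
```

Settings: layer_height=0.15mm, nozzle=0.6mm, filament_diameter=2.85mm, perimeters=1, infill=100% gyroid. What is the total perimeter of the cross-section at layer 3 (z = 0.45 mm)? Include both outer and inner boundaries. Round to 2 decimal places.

At z = 0.45 mm: the cube is present — its section is the full 26×26.5 rectangle (perimeter 105.00 mm). Overall, the cross-section is a single solid region. Total boundary length (outer) = 105.00 mm.

105.00 mm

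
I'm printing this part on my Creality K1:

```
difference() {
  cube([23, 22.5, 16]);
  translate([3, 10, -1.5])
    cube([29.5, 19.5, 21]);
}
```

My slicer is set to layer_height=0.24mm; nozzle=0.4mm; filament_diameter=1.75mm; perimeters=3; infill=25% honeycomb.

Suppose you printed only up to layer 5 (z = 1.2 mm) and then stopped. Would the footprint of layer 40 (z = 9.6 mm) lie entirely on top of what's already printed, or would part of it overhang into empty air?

Compare the two slices. At z = 1.2: the cube is present — its section is the full 23×22.5 rectangle (area 517.50 mm²); the cube at (3, 10) is present — its section is the full 29.5×19.5 rectangle (area 575.25 mm²); Subtracting the remaining from the first: starting from the 23×22.5 cube (517.50 mm²), the 29.5×19.5 cube at (3, 10) partially overlaps it — only the 250.00 mm² overlap (of its 575.25 mm²) is removed, clipping the outline — area = 267.50 mm². At z = 9.6: the cube is present — its section is the full 23×22.5 rectangle (area 517.50 mm²); the cube at (3, 10) (footprint 29.5×19.5) is included at this height (area 575.25 mm²); Subtracting the remaining from the first: starting from the 23×22.5 cube (517.50 mm²), the 29.5×19.5 cube at (3, 10) partially overlaps it — only the 250.00 mm² overlap (of its 575.25 mm²) is removed, clipping the outline — area = 267.50 mm². Checking containment: the cross-section at z = 9.6 is a subset of the cross-section at z = 1.2.

entirely on top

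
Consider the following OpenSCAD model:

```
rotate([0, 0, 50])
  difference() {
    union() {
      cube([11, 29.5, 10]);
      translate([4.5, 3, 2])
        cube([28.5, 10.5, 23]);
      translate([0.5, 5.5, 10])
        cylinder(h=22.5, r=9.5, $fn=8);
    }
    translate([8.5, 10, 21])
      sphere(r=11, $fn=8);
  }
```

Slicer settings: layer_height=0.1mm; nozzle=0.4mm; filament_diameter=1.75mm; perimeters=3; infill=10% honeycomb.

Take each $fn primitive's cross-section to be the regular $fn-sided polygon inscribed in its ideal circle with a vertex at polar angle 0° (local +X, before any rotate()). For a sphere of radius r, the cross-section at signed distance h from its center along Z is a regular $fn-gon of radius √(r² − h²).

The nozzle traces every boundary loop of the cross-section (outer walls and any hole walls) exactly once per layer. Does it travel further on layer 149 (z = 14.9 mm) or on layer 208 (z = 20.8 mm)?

Layer 149 (z = 14.9): the cube is not intersected at this z (z outside [0, 10]); the cube at (4.5, 3) is present — its section is the full 28.5×10.5 rectangle (perimeter 78.00 mm); the cylinder at (0.5, 5.5): section is a regular 8-gon, circumradius r=9.5 (perimeter = 2·8·9.500·sin(180°/8) = 58.17 mm); Combining (union): the regions partially overlap (shared area 41.59 mm²), so the edge portions inside another operand are dropped and the merged outline is re-measured after clipping — boundary = 108.44 mm; the r=11 sphere at (8.5, 10) slices to a regular 8-gon of circumradius 9.154 (√(r²−h²) with h=6.1 from center) (perimeter = 2·8·9.154·sin(180°/8) = 56.05 mm); Subtracting the remaining from the first: starting from the result so far, the r=11 sphere at (8.5, 10) partially overlaps it — only the 173.90 mm² overlap (of its 236.99 mm²) is removed, clipping the outline — boundary = 117.05 mm; (rotated 50° about Z; rotation is an isometry so areas/perimeters/island counts are preserved). So its perimeter = 117.05 mm. Layer 208 (z = 20.8): the cube does not reach this height (z outside [0, 10]); the cube at (4.5, 3) (footprint 28.5×10.5) is included at this height (perimeter 78.00 mm); the r=9.5 cylinder at (0.5, 5.5) contributes a regular 8-gon of circumradius 9.5 (perimeter = 2·8·9.500·sin(180°/8) = 58.17 mm); Taking the union: the regions partially overlap (shared area 41.59 mm²), so the edge portions inside another operand are dropped and the merged outline is re-measured after clipping — boundary = 108.44 mm; the sphere at (8.5, 10): section is a regular 8-gon, circumradius = √(r²−h²) = √(11²−0.2²) = 10.998 (perimeter = 2·8·10.998·sin(180°/8) = 67.34 mm); Subtracting the remaining from the first: starting from that combined region, the r=11 sphere at (8.5, 10) partially overlaps it — only the 227.41 mm² overlap (of its 342.13 mm²) is removed, clipping the outline — boundary = 109.70 mm; (rotated 50° about Z; rotation is an isometry so areas/perimeters/island counts are preserved). So its perimeter = 109.70 mm. Layer 149 is larger (117.05 vs 109.70 mm).

layer 149 (z = 14.9 mm)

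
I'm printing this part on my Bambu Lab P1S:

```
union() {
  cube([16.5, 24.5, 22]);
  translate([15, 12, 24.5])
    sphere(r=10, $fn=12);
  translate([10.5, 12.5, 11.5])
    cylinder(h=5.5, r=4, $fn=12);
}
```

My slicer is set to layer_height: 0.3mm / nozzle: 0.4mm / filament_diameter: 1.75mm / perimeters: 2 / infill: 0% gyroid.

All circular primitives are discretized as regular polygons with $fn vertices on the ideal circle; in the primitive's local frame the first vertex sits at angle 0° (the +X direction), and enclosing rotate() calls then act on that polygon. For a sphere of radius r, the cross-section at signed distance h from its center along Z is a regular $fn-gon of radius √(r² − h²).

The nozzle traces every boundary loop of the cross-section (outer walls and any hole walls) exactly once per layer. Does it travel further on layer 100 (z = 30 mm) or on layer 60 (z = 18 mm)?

Layer 100 (z = 30): the cube is not intersected at this z (z outside [0, 22]); the r=10 sphere at (15, 12) slices to a regular 12-gon of circumradius 8.352 (√(r²−h²) with h=5.5 from center) (perimeter = 2·12·8.352·sin(180°/12) = 51.88 mm); the cylinder at (10.5, 12.5) does not reach this height (z outside [11.5, 17]); Merging all regions: only the r=10 sphere at (15, 12) is present, so the union is just that shape — boundary = 51.88 mm. So its perimeter = 51.88 mm. Layer 60 (z = 18): the cube (footprint 16.5×24.5) is included at this height (perimeter 82.00 mm); the r=10 sphere at (15, 12) slices to a regular 12-gon of circumradius 7.599 (√(r²−h²) with h=6.5 from center) (perimeter = 2·12·7.599·sin(180°/12) = 47.20 mm); the cylinder at (10.5, 12.5) is absent (z outside [11.5, 17]); Merging all regions: the regions partially overlap (shared area 108.82 mm²), so the edge portions inside another operand are dropped and the merged outline is re-measured after clipping — boundary = 88.10 mm. So its perimeter = 88.10 mm. Layer 60 is larger (88.10 vs 51.88 mm).

layer 60 (z = 18 mm)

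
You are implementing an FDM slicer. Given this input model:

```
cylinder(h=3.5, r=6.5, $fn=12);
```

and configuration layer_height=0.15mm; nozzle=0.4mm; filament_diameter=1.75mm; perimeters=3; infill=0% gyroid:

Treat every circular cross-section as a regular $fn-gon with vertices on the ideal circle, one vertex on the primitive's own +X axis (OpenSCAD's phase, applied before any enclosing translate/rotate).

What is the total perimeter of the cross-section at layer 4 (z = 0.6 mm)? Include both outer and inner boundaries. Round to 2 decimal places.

At z = 0.6 mm: the r=6.5 cylinder contributes a regular 12-gon of circumradius 6.5 (perimeter = 2·12·6.500·sin(180°/12) = 40.38 mm). Overall, the cross-section is a single solid region. Total boundary length (outer) = 40.38 mm.

40.38 mm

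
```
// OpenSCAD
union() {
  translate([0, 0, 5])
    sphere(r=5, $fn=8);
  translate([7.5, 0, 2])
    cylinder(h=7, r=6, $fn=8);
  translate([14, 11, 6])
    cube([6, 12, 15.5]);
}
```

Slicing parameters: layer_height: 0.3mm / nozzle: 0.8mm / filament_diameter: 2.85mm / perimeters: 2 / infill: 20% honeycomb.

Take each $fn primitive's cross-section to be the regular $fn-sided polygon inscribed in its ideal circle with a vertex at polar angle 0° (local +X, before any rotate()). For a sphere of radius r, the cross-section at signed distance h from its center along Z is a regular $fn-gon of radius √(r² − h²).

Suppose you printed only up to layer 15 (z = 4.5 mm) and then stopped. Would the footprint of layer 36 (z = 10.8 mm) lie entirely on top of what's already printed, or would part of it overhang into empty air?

part overhangs

Compare the two slices. At z = 4.5: the r=5 sphere contributes a regular 8-gon of circumradius √(5²−0.5²) = 4.975 (area = (8/2)·4.975²·sin(360°/8) = 70.00 mm²); the cylinder at (7.5, 0): section is a regular 8-gon, circumradius r=6 (area = (8/2)·6.000²·sin(360°/8) = 101.82 mm²); the cube at (14, 11) is absent (z outside [6, 21.5]); Taking the union: the regions partially overlap — summed areas 171.83 mm² minus the doubly-counted overlap 14.31 mm² gives 157.52 mm² — area = 157.52 mm². At z = 10.8: the sphere does not reach this height (|z−center|=5.800 > r=5); the cylinder at (7.5, 0) is absent (z outside [2, 9]); the 6×12 cube at (14, 11) contributes its full rectangle (area 72.00 mm²); Combining (union): only the 6×12 cube at (14, 11) is present, so the union is just that shape — area = 72.00 mm². Checking containment: at z = 10.8 the cross-section extends beyond the z = 4.5 cross-section by about 72.00 mm².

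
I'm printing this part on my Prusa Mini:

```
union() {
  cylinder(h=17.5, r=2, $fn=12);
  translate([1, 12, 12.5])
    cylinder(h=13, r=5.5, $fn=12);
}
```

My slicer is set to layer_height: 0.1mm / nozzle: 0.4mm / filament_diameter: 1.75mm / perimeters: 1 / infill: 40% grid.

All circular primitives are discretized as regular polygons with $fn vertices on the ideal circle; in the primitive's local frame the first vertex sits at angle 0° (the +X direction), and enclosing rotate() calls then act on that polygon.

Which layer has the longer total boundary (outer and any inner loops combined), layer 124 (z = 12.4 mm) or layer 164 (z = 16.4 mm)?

Layer 124 (z = 12.4): the r=2 cylinder contributes a regular 12-gon of circumradius 2 (perimeter = 2·12·2.000·sin(180°/12) = 12.42 mm); the cylinder at (1, 12) does not reach this height (z outside [12.5, 25.5]); Merging all regions: only the r=2 cylinder is present, so the union is just that shape — boundary = 12.42 mm. So its perimeter = 12.42 mm. Layer 164 (z = 16.4): the r=2 cylinder gives a regular 12-gon of circumradius 2 (constant along its height) (perimeter = 2·12·2.000·sin(180°/12) = 12.42 mm); the r=5.5 cylinder at (1, 12) gives a regular 12-gon of circumradius 5.5 (constant along its height) (perimeter = 2·12·5.500·sin(180°/12) = 34.16 mm); Taking the union: the 2 present regions are separate (no shared area or edge), so areas and boundary lengths simply add and each stays a separate island — boundary = 46.59 mm. So its perimeter = 46.59 mm. Layer 164 is larger (46.59 vs 12.42 mm).

layer 164 (z = 16.4 mm)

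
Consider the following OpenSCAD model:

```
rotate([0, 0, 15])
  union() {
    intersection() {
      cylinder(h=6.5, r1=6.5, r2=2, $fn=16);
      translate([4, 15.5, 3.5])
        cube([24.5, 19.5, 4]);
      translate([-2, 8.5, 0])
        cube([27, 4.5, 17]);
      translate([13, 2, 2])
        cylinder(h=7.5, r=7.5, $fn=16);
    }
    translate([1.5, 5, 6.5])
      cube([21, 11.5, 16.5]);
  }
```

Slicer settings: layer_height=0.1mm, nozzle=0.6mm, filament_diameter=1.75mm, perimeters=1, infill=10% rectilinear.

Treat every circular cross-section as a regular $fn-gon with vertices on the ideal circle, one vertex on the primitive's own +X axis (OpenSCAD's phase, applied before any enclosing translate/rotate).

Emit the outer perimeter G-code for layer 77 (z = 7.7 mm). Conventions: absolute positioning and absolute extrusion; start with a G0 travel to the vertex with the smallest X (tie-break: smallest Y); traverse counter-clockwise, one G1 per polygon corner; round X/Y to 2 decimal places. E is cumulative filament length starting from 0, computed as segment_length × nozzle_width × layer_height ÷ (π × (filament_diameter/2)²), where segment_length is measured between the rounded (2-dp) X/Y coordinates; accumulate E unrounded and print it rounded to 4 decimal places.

G0 X-2.82 Y16.33 Z7.70
G1 X0.15 Y5.22 E0.2869
G1 X20.44 Y10.65 E0.8108
G1 X17.46 Y21.76 E1.0978
G1 X-2.82 Y16.33 E1.6215

At z = 7.7 mm: the cone is not intersected at this z (z outside [0, 6.5]); the cube at (4, 15.5) is absent (z outside [3.5, 7.5]); the cube at (-2, 8.5) (footprint 27×4.5) is included at this height; the cylinder at (13, 2): section is a regular 16-gon, circumradius r=7.5; Keeping only the common overlap: at least one operand is absent at this height, so nothing remains; the cube at (1.5, 5) (footprint 21×11.5) is included at this height; Taking the union: only the 21×11.5 cube at (1.5, 5) is present, so the union is just that shape — 1 connected region; (whole slice rotated 15° about Z — lengths, areas and connectivity unchanged). The outline is a single polygon with 4 vertices. Extrusion per mm of travel: 0.6 × 0.1 / (π × 0.875²) = 0.024945. Accumulating E over each segment gives final E = 1.6215.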